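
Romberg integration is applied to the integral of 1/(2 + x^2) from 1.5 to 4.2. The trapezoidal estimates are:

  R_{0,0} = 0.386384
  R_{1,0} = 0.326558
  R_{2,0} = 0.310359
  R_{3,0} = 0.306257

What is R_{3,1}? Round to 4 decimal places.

Richardson extrapolation on the trapezoidal column (denominator 4−1=3):
R_{3,1} = (4·0.306257 − 0.310359) / 3 = 0.304890

0.3049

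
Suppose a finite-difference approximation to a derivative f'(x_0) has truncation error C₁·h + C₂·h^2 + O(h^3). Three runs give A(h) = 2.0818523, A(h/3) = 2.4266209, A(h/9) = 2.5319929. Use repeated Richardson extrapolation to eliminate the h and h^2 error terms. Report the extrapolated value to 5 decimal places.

First eliminate the h term (factor 3^1 = 3):
  B₁ = (3·2.4266209 − 2.0818523)/2 = 2.5990052
  B₂ = (3·2.5319929 − 2.4266209)/2 = 2.5846789
Then eliminate the h^2 term (factor 3^2 = 9):
  (9·2.5846789 − 2.5990052)/8 = 2.5828881

2.58289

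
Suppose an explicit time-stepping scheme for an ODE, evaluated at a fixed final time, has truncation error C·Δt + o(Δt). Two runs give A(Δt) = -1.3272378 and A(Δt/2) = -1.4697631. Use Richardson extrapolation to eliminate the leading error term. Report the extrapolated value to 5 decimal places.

Extrapolated value = (2·A(Δt/2) − A(Δt)) / (2 − 1)
= (2·(-1.4697631) − (-1.3272378)) / 1
= -1.6122884 / 1 = -1.6122884

-1.61229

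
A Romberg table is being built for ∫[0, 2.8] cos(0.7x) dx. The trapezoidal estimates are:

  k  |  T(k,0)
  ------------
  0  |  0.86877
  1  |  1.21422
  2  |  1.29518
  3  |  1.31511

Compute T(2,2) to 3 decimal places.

1.322

Richardson extrapolation on the trapezoidal column (denominator 4−1=3):
T(1,1) = 1.21422 + (1.21422 − 0.86877)/3 = 1.32937
T(2,1) = (4·1.29518 − 1.21422) / 3 = 1.32217
T(2,2) = (16·1.32217 − 1.32937) / 15 = 1.32169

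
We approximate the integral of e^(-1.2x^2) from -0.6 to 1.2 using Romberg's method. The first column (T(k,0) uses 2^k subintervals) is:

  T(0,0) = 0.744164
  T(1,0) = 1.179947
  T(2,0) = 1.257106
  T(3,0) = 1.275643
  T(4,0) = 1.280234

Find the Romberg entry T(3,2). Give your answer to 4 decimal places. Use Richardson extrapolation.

1.2818

Richardson extrapolation on the trapezoidal column (denominator 4−1=3):
T(2,1) = (4·1.257106 − 1.179947) / 3 = 1.282826
T(3,1) = (4·1.275643 − 1.257106) / 3 = 1.281822
T(3,2) = (16·1.281822 − 1.282826) / 15 = 1.281755
(Column j=1 coincides with Simpson's rule on the same nodes.)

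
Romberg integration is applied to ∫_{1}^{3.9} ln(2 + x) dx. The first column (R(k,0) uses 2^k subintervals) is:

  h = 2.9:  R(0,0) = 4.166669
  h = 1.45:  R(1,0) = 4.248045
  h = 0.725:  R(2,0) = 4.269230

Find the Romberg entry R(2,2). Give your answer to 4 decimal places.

4.2764

R(1,1) = (4·4.248045 − 4.166669) / 3 = 4.275170
R(2,1) = 4.269230 + (4.269230 − 4.248045)/3 = 4.276292
R(2,2) = 4.276292 + (4.276292 − 4.275170)/15 = 4.276367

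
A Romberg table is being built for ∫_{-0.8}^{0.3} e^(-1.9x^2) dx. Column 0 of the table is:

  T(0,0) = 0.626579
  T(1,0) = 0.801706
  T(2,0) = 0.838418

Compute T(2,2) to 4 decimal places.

0.8500

T(1,1) = 0.801706 + (0.801706 − 0.626579)/3 = 0.860082
T(2,1) = 0.838418 + (0.838418 − 0.801706)/3 = 0.850655
T(2,2) = (16·0.850655 − 0.860082) / 15 = 0.850027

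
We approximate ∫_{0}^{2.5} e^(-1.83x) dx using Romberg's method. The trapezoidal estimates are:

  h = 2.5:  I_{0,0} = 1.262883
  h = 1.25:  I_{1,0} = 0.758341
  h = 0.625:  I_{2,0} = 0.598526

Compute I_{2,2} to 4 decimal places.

0.5423

I_{1,1} = 0.758341 + (0.758341 − 1.262883)/3 = 0.590160
I_{2,1} = 0.598526 + (0.598526 − 0.758341)/3 = 0.545254
I_{2,2} = (16·0.545254 − 0.590160) / 15 = 0.542260
(Column j=1 coincides with Simpson's rule on the same nodes.)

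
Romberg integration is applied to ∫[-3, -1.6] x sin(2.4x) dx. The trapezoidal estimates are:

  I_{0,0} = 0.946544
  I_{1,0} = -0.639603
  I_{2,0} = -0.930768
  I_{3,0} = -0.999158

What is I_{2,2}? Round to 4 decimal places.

-1.0185

Richardson extrapolation on the trapezoidal column (denominator 4−1=3):
I_{1,1} = (4·(-0.639603) − 0.946544) / 3 = -1.168319
I_{2,1} = (4·(-0.930768) − (-0.639603)) / 3 = -1.027823
I_{2,2} = (16·(-1.027823) − (-1.168319)) / 15 = -1.018457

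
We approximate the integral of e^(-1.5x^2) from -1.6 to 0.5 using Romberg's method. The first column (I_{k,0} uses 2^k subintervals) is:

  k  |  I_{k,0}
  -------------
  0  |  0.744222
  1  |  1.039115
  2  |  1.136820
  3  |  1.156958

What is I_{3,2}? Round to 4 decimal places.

Richardson extrapolation on the trapezoidal column (denominator 4−1=3):
I_{2,1} = 1.136820 + (1.136820 − 1.039115)/3 = 1.169388
I_{3,1} = 1.156958 + (1.156958 − 1.136820)/3 = 1.163671
I_{3,2} = (16·1.163671 − 1.169388) / 15 = 1.163290

1.1633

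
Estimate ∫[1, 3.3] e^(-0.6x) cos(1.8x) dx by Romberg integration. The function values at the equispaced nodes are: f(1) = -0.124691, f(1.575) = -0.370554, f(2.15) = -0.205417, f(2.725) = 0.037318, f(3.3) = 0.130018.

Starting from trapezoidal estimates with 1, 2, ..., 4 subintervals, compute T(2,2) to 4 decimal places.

-0.3346

T(0,0) (trapezoid, 1 panel, h=2.3000): 0.006126
T(1,0) (trapezoid, 2 panels, h=1.1500): -0.233167
T(2,0) (trapezoid, 4 panels, h=0.5750): -0.308194
T(1,1) = -0.233167 + (-0.233167 − 0.006126)/3 = -0.312931
T(2,1) = -0.308194 + (-0.308194 − (-0.233167))/3 = -0.333203
T(2,2) = -0.333203 + (-0.333203 − (-0.312931))/15 = -0.334554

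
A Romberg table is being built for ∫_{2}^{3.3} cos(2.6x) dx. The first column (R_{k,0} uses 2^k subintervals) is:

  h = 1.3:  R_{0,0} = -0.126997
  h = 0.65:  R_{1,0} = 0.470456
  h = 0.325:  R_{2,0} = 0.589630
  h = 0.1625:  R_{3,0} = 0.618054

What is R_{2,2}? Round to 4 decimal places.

0.6267

Richardson extrapolation on the trapezoidal column (denominator 4−1=3):
R_{1,1} = 0.470456 + (0.470456 − (-0.126997))/3 = 0.669607
R_{2,1} = (4·0.589630 − 0.470456) / 3 = 0.629355
R_{2,2} = 0.629355 + (0.629355 − 0.669607)/15 = 0.626672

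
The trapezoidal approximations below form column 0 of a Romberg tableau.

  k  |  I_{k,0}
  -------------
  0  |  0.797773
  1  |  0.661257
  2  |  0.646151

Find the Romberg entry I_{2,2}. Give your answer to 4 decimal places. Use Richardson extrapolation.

I_{1,1} = (4·0.661257 − 0.797773) / 3 = 0.615752
I_{2,1} = 0.646151 + (0.646151 − 0.661257)/3 = 0.641116
I_{2,2} = 0.641116 + (0.641116 − 0.615752)/15 = 0.642807
(Column j=1 coincides with Simpson's rule on the same nodes.)

0.6428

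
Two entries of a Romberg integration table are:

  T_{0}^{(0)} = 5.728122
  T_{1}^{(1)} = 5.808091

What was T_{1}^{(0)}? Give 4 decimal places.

From T_{1}^{(1)} = (4·T_{1}^{(0)} − T_{0}^{(0)})/3, solve for T_{1}^{(0)}:
4·T_{1}^{(0)} = 3·5.808091 + 5.728122 = 23.152395
T_{1}^{(0)} = 5.788099

5.7881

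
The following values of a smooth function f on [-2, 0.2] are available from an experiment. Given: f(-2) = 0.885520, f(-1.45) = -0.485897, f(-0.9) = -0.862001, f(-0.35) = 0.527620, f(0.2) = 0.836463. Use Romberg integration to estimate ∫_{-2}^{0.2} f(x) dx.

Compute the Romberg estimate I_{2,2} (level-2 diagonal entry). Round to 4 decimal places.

I_{0,0} (trapezoid, 1 panel, h=2.2000): 1.894181
I_{1,0} (trapezoid, 2 panels, h=1.1000): -0.001110
I_{2,0} (trapezoid, 4 panels, h=0.5500): 0.022392
I_{1,1} = -0.001110 + (-0.001110 − 1.894181)/3 = -0.632874
I_{2,1} = 0.022392 + (0.022392 − (-0.001110))/3 = 0.030226
I_{2,2} = 0.030226 + (0.030226 − (-0.632874))/15 = 0.074433

0.0744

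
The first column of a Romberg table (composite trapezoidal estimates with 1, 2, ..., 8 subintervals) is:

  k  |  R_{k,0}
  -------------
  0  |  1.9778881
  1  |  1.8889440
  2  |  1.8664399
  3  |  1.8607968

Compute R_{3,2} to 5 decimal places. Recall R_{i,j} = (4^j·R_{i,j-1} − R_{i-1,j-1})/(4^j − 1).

R_{2,1} = (4·1.8664399 − 1.8889440) / 3 = 1.8589385
R_{3,1} = 1.8607968 + (1.8607968 − 1.8664399)/3 = 1.8589158
R_{3,2} = (16·1.8589158 − 1.8589385) / 15 = 1.8589143

1.85891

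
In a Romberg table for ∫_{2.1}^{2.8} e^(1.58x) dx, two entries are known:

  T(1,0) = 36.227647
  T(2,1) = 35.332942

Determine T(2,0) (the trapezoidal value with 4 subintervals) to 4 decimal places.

35.5566

From T(2,1) = (4·T(2,0) − T(1,0))/3, solve for T(2,0):
4·T(2,0) = 3·35.332942 + 36.227647 = 142.226473
T(2,0) = 35.556618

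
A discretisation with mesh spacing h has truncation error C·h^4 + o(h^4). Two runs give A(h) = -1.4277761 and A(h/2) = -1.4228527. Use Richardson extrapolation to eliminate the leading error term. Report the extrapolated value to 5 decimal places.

Extrapolated value = (16·A(h/2) − A(h)) / (16 − 1)
= (16·(-1.4228527) − (-1.4277761)) / 15
= -21.3378671 / 15 = -1.4225245

-1.42252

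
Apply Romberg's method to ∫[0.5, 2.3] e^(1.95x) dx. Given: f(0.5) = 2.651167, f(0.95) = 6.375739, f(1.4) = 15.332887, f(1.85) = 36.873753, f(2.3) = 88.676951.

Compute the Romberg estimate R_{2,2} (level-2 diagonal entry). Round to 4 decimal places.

R_{0,0} (trapezoid, 1 panel, h=1.8000): 82.195306
R_{1,0} (trapezoid, 2 panels, h=0.9000): 54.897251
R_{2,0} (trapezoid, 4 panels, h=0.4500): 46.910897
R_{1,1} = 54.897251 + (54.897251 − 82.195306)/3 = 45.797899
R_{2,1} = 46.910897 + (46.910897 − 54.897251)/3 = 44.248779
R_{2,2} = 44.248779 + (44.248779 − 45.797899)/15 = 44.145504

44.1455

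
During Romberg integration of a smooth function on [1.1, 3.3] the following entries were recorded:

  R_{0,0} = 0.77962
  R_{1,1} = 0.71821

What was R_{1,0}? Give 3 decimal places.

From R_{1,1} = (4·R_{1,0} − R_{0,0})/3, solve for R_{1,0}:
4·R_{1,0} = 3·0.71821 + 0.77962 = 2.93425
R_{1,0} = 0.73356

0.734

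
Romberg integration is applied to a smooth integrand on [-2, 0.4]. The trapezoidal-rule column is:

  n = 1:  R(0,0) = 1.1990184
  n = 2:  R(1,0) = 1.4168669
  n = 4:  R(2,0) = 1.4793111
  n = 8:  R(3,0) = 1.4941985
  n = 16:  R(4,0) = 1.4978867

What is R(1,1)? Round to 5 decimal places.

R(1,1) = 1.4168669 + (1.4168669 − 1.1990184)/3 = 1.4894831

1.48948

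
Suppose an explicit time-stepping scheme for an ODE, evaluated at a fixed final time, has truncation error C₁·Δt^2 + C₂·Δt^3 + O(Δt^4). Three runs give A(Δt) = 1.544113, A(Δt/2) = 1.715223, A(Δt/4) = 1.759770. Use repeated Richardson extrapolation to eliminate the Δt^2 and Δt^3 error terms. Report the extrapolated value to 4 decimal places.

First eliminate the Δt^2 term (factor 2^2 = 4):
  B₁ = (4·1.715223 − 1.544113)/3 = 1.772260
  B₂ = (4·1.759770 − 1.715223)/3 = 1.774619
Then eliminate the Δt^3 term (factor 2^3 = 8):
  (8·1.774619 − 1.772260)/7 = 1.774956

1.7750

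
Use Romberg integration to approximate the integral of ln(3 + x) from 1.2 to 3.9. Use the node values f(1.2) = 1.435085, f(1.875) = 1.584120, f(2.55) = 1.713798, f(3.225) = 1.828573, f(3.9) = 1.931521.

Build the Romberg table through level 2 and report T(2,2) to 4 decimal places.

4.6001

T(0,0) (trapezoid, 1 panel, h=2.7000): 4.544918
T(1,0) (trapezoid, 2 panels, h=1.3500): 4.586086
T(2,0) (trapezoid, 4 panels, h=0.6750): 4.596611
T(1,1) = 4.586086 + (4.586086 − 4.544918)/3 = 4.599809
T(2,1) = 4.596611 + (4.596611 − 4.586086)/3 = 4.600119
T(2,2) = 4.600119 + (4.600119 − 4.599809)/15 = 4.600140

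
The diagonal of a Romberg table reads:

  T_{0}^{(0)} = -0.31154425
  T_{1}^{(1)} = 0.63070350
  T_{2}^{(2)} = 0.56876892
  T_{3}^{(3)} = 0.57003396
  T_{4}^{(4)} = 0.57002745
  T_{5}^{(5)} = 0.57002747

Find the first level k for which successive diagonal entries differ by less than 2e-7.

k = 5

|T_{1}^{(1)} − T_{0}^{(0)}| = 0.94224775 ≥ 2e-7
|T_{2}^{(2)} − T_{1}^{(1)}| = 0.06193458 ≥ 2e-7
|T_{3}^{(3)} − T_{2}^{(2)}| = 0.00126504 ≥ 2e-7
|T_{4}^{(4)} − T_{3}^{(3)}| = 0.00000651 ≥ 2e-7
|T_{5}^{(5)} − T_{4}^{(4)}| = 0.00000002 < 2e-7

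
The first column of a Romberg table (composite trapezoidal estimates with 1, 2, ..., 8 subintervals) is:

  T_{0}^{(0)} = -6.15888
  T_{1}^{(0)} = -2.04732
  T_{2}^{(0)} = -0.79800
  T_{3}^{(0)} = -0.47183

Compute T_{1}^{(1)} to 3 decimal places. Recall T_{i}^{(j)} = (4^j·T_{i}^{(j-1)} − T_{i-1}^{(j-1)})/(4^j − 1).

-0.677

Richardson extrapolation on the trapezoidal column (denominator 4−1=3):
T_{1}^{(1)} = -2.04732 + (-2.04732 − (-6.15888))/3 = -0.67680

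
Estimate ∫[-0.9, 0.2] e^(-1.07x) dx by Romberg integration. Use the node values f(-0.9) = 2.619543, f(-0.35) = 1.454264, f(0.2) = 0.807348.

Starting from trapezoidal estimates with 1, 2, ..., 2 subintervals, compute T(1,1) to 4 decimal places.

1.6947

T(0,0) (trapezoid, 1 panel, h=1.1000): 1.884790
T(1,0) (trapezoid, 2 panels, h=0.5500): 1.742240
T(1,1) = 1.742240 + (1.742240 − 1.884790)/3 = 1.694723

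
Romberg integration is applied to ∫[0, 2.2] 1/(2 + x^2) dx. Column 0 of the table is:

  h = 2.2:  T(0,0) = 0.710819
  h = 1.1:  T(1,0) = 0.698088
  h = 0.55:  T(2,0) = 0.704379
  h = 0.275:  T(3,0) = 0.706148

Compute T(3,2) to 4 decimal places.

0.7068

T(2,1) = (4·0.704379 − 0.698088) / 3 = 0.706476
T(3,1) = 0.706148 + (0.706148 − 0.704379)/3 = 0.706738
T(3,2) = (16·0.706738 − 0.706476) / 15 = 0.706755
(Column j=1 coincides with Simpson's rule on the same nodes.)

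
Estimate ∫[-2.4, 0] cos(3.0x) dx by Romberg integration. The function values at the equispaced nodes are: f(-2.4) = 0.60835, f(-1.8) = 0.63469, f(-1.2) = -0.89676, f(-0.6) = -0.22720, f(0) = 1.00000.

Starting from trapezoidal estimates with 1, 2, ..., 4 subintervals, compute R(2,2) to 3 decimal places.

0.361

R(0,0) (trapezoid, 1 panel, h=2.4000): 1.93002
R(1,0) (trapezoid, 2 panels, h=1.2000): -0.11110
R(2,0) (trapezoid, 4 panels, h=0.6000): 0.18894
R(1,1) = -0.11110 + (-0.11110 − 1.93002)/3 = -0.79147
R(2,1) = 0.18894 + (0.18894 − (-0.11110))/3 = 0.28895
R(2,2) = 0.28895 + (0.28895 − (-0.79147))/15 = 0.36098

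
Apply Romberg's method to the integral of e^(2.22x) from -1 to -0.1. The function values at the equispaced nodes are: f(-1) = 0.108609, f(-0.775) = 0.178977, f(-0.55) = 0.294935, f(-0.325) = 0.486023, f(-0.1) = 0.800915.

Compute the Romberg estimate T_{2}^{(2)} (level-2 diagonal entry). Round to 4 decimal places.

0.3119

T_{0}^{(0)} (trapezoid, 1 panel, h=0.9000): 0.409286
T_{1}^{(0)} (trapezoid, 2 panels, h=0.4500): 0.337364
T_{2}^{(0)} (trapezoid, 4 panels, h=0.2250): 0.318307
T_{1}^{(1)} = 0.337364 + (0.337364 − 0.409286)/3 = 0.313390
T_{2}^{(1)} = 0.318307 + (0.318307 − 0.337364)/3 = 0.311955
T_{2}^{(2)} = 0.311955 + (0.311955 − 0.313390)/15 = 0.311859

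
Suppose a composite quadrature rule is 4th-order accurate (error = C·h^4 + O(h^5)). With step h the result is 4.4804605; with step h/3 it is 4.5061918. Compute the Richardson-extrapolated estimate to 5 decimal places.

4.50651

Extrapolated value = (81·A(h/3) − A(h)) / (81 − 1)
= (81·4.5061918 − 4.4804605) / 80
= 360.5210753 / 80 = 4.5065134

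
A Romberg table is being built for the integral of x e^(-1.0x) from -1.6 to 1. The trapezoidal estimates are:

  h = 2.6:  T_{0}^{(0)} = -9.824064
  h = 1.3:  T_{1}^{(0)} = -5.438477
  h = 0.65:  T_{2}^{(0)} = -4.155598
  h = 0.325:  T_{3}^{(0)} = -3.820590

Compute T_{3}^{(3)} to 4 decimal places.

-3.7076

Richardson extrapolation on the trapezoidal column (denominator 4−1=3):
T_{1}^{(1)} = -5.438477 + (-5.438477 − (-9.824064))/3 = -3.976615
T_{2}^{(1)} = -4.155598 + (-4.155598 − (-5.438477))/3 = -3.727972
T_{3}^{(1)} = -3.820590 + (-3.820590 − (-4.155598))/3 = -3.708921
T_{2}^{(2)} = -3.727972 + (-3.727972 − (-3.976615))/15 = -3.711396
T_{3}^{(2)} = (16·(-3.708921) − (-3.727972)) / 15 = -3.707651
T_{3}^{(3)} = -3.707651 + (-3.707651 − (-3.711396))/63 = -3.707592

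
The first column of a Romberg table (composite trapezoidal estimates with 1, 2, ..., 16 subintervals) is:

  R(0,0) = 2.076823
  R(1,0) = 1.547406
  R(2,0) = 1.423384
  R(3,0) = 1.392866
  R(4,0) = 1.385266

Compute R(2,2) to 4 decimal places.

R(1,1) = (4·1.547406 − 2.076823) / 3 = 1.370934
R(2,1) = 1.423384 + (1.423384 − 1.547406)/3 = 1.382043
R(2,2) = 1.382043 + (1.382043 − 1.370934)/15 = 1.382784

1.3828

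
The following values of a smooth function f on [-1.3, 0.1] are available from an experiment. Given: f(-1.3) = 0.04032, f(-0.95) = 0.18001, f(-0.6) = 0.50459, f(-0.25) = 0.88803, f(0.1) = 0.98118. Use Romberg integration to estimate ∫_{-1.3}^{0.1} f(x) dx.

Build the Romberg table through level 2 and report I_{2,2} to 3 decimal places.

I_{0,0} (trapezoid, 1 panel, h=1.4000): 0.71505
I_{1,0} (trapezoid, 2 panels, h=0.7000): 0.71074
I_{2,0} (trapezoid, 4 panels, h=0.3500): 0.72918
I_{1,1} = 0.71074 + (0.71074 − 0.71505)/3 = 0.70930
I_{2,1} = 0.72918 + (0.72918 − 0.71074)/3 = 0.73533
I_{2,2} = 0.73533 + (0.73533 − 0.70930)/15 = 0.73707

0.737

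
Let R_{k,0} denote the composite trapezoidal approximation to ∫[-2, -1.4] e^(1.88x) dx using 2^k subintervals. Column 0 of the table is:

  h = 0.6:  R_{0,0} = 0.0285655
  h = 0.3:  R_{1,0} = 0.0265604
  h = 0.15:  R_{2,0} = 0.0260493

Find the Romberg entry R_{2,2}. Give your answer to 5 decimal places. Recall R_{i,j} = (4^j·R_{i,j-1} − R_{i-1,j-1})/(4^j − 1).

0.02588

Richardson extrapolation on the trapezoidal column (denominator 4−1=3):
R_{1,1} = (4·0.0265604 − 0.0285655) / 3 = 0.0258920
R_{2,1} = 0.0260493 + (0.0260493 − 0.0265604)/3 = 0.0258789
R_{2,2} = 0.0258789 + (0.0258789 − 0.0258920)/15 = 0.0258780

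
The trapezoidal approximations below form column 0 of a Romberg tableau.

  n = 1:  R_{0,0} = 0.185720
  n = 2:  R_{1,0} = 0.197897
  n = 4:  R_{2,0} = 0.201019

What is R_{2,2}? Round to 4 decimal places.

Richardson extrapolation on the trapezoidal column (denominator 4−1=3):
R_{1,1} = 0.197897 + (0.197897 − 0.185720)/3 = 0.201956
R_{2,1} = 0.201019 + (0.201019 − 0.197897)/3 = 0.202060
R_{2,2} = (16·0.202060 − 0.201956) / 15 = 0.202067
(Column j=1 coincides with Simpson's rule on the same nodes.)

0.2021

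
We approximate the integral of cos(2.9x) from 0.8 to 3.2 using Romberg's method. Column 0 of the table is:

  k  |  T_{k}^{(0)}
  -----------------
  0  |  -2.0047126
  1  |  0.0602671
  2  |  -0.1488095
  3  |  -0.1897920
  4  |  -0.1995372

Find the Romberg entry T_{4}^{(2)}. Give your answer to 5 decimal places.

-0.20274

Richardson extrapolation on the trapezoidal column (denominator 4−1=3):
T_{3}^{(1)} = (4·(-0.1897920) − (-0.1488095)) / 3 = -0.2034528
T_{4}^{(1)} = (4·(-0.1995372) − (-0.1897920)) / 3 = -0.2027856
T_{4}^{(2)} = -0.2027856 + (-0.2027856 − (-0.2034528))/15 = -0.2027411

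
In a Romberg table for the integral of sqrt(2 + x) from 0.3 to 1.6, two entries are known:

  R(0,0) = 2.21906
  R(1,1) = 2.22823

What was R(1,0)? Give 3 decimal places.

2.226

From R(1,1) = (4·R(1,0) − R(0,0))/3, solve for R(1,0):
4·R(1,0) = 3·2.22823 + 2.21906 = 8.90375
R(1,0) = 2.22594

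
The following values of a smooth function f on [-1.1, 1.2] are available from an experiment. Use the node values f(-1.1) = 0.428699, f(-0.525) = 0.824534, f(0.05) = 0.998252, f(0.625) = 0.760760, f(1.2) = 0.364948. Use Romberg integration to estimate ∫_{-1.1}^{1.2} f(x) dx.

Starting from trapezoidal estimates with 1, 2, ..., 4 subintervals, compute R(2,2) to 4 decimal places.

R(0,0) (trapezoid, 1 panel, h=2.3000): 0.912694
R(1,0) (trapezoid, 2 panels, h=1.1500): 1.604337
R(2,0) (trapezoid, 4 panels, h=0.5750): 1.713712
R(1,1) = 1.604337 + (1.604337 − 0.912694)/3 = 1.834885
R(2,1) = 1.713712 + (1.713712 − 1.604337)/3 = 1.750170
R(2,2) = 1.750170 + (1.750170 − 1.834885)/15 = 1.744522

1.7445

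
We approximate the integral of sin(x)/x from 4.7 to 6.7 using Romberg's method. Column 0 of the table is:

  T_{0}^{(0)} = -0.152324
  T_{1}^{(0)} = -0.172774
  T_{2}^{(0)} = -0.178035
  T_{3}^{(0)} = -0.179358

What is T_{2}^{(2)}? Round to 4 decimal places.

-0.1798

T_{1}^{(1)} = -0.172774 + (-0.172774 − (-0.152324))/3 = -0.179591
T_{2}^{(1)} = -0.178035 + (-0.178035 − (-0.172774))/3 = -0.179789
T_{2}^{(2)} = (16·(-0.179789) − (-0.179591)) / 15 = -0.179802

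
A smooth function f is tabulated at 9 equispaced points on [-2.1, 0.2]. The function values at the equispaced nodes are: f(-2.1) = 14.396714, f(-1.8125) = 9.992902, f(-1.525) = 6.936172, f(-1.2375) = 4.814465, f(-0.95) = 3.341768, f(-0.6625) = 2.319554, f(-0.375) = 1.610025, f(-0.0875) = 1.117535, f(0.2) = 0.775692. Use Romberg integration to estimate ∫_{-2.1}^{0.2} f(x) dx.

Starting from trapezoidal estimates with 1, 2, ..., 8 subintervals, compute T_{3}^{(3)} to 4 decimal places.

10.7252

T_{0}^{(0)} (trapezoid, 1 panel, h=2.3000): 17.448267
T_{1}^{(0)} (trapezoid, 2 panels, h=1.1500): 12.567167
T_{2}^{(0)} (trapezoid, 4 panels, h=0.5750): 11.197647
T_{3}^{(0)} (trapezoid, 8 panels, h=0.2875): 10.844104
T_{1}^{(1)} = 12.567167 + (12.567167 − 17.448267)/3 = 10.940134
T_{2}^{(1)} = 11.197647 + (11.197647 − 12.567167)/3 = 10.741140
T_{3}^{(1)} = 10.844104 + (10.844104 − 11.197647)/3 = 10.726256
T_{2}^{(2)} = 10.741140 + (10.741140 − 10.940134)/15 = 10.727874
T_{3}^{(2)} = 10.726256 + (10.726256 − 10.741140)/15 = 10.725264
T_{3}^{(3)} = 10.725264 + (10.725264 − 10.727874)/63 = 10.725223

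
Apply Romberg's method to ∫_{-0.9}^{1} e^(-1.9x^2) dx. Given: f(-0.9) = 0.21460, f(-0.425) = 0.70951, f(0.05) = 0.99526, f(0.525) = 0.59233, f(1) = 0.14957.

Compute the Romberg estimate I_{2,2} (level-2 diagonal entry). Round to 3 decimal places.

1.185

I_{0,0} (trapezoid, 1 panel, h=1.9000): 0.34596
I_{1,0} (trapezoid, 2 panels, h=0.9500): 1.11848
I_{2,0} (trapezoid, 4 panels, h=0.4750): 1.17761
I_{1,1} = 1.11848 + (1.11848 − 0.34596)/3 = 1.37599
I_{2,1} = 1.17761 + (1.17761 − 1.11848)/3 = 1.19732
I_{2,2} = 1.19732 + (1.19732 − 1.37599)/15 = 1.18541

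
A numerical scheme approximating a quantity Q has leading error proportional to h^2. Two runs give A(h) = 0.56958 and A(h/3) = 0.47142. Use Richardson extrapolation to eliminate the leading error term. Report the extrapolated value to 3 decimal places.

The leading error scales as h^2; refining by a factor of 3 reduces it by 3^2 = 9.
Extrapolated value = (9·A(h/3) − A(h)) / (9 − 1)
= (9·0.47142 − 0.56958) / 8
= 3.67320 / 8 = 0.45915

0.459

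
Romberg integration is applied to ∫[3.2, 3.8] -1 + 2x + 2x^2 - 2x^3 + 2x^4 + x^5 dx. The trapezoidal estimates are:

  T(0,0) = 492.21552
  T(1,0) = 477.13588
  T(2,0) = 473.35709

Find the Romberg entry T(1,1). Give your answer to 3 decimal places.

472.109

T(1,1) = 477.13588 + (477.13588 − 492.21552)/3 = 472.10933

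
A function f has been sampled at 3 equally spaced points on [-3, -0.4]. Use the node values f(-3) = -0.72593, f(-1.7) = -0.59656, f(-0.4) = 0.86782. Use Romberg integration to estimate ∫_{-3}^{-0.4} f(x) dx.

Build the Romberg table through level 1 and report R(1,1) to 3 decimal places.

R(0,0) (trapezoid, 1 panel, h=2.6000): 0.18446
R(1,0) (trapezoid, 2 panels, h=1.3000): -0.68330
R(1,1) = -0.68330 + (-0.68330 − 0.18446)/3 = -0.97255

-0.973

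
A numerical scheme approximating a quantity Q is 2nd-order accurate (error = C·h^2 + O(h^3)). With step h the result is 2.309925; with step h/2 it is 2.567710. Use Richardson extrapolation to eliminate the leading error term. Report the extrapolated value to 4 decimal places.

The leading error scales as h^2; refining by a factor of 2 reduces it by 2^2 = 4.
Extrapolated value = (4·A(h/2) − A(h)) / (4 − 1)
= (4·2.567710 − 2.309925) / 3
= 7.960915 / 3 = 2.653638

2.6536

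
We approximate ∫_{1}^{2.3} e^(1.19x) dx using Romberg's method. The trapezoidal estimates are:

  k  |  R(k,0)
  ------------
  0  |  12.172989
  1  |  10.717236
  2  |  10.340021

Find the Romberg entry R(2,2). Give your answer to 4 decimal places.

R(1,1) = 10.717236 + (10.717236 − 12.172989)/3 = 10.231985
R(2,1) = (4·10.340021 − 10.717236) / 3 = 10.214283
R(2,2) = 10.214283 + (10.214283 − 10.231985)/15 = 10.213103

10.2131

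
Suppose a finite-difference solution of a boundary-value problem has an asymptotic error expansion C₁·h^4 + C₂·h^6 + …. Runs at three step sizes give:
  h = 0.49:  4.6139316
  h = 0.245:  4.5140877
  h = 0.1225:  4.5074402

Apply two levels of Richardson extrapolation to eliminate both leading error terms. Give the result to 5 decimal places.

4.50699

First eliminate the h^4 term (factor 2^4 = 16):
  B₁ = (16·4.5140877 − 4.6139316)/15 = 4.5074314
  B₂ = (16·4.5074402 − 4.5140877)/15 = 4.5069970
Then eliminate the h^6 term (factor 2^6 = 64):
  (64·4.5069970 − 4.5074314)/63 = 4.5069901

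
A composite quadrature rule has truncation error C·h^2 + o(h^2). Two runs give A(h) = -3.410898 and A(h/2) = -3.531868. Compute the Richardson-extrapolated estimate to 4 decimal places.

-3.5722

The leading error scales as h^2; refining by a factor of 2 reduces it by 2^2 = 4.
Extrapolated value = (4·A(h/2) − A(h)) / (4 − 1)
= (4·(-3.531868) − (-3.410898)) / 3
= -10.716574 / 3 = -3.572191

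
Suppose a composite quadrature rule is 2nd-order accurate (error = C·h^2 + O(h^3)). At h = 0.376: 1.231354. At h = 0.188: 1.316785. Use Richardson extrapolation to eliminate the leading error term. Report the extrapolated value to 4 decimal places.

1.3453

The leading error scales as h^2; refining by a factor of 2 reduces it by 2^2 = 4.
Extrapolated value = (4·A(h/2) − A(h)) / (4 − 1)
= (4·1.316785 − 1.231354) / 3
= 4.035786 / 3 = 1.345262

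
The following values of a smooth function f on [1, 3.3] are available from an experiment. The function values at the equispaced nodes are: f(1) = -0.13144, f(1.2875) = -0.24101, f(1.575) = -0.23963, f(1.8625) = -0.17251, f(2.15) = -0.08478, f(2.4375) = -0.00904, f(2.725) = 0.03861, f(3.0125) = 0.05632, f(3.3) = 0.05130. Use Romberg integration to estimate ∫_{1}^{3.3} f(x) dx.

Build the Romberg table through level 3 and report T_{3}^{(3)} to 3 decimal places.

-0.203

T_{0}^{(0)} (trapezoid, 1 panel, h=2.3000): -0.09216
T_{1}^{(0)} (trapezoid, 2 panels, h=1.1500): -0.14358
T_{2}^{(0)} (trapezoid, 4 panels, h=0.5750): -0.18738
T_{3}^{(0)} (trapezoid, 8 panels, h=0.2875): -0.19898
T_{1}^{(1)} = -0.14358 + (-0.14358 − (-0.09216))/3 = -0.16072
T_{2}^{(1)} = -0.18738 + (-0.18738 − (-0.14358))/3 = -0.20198
T_{3}^{(1)} = -0.19898 + (-0.19898 − (-0.18738))/3 = -0.20285
T_{2}^{(2)} = -0.20198 + (-0.20198 − (-0.16072))/15 = -0.20473
T_{3}^{(2)} = -0.20285 + (-0.20285 − (-0.20198))/15 = -0.20291
T_{3}^{(3)} = -0.20291 + (-0.20291 − (-0.20473))/63 = -0.20288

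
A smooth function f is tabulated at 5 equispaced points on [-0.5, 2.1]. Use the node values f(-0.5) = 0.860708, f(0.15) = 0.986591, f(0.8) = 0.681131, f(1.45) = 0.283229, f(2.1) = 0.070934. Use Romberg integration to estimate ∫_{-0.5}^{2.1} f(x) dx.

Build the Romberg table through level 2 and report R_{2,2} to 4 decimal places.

R_{0,0} (trapezoid, 1 panel, h=2.6000): 1.211135
R_{1,0} (trapezoid, 2 panels, h=1.3000): 1.491038
R_{2,0} (trapezoid, 4 panels, h=0.6500): 1.570902
R_{1,1} = 1.491038 + (1.491038 − 1.211135)/3 = 1.584339
R_{2,1} = 1.570902 + (1.570902 − 1.491038)/3 = 1.597523
R_{2,2} = 1.597523 + (1.597523 − 1.584339)/15 = 1.598402

1.5984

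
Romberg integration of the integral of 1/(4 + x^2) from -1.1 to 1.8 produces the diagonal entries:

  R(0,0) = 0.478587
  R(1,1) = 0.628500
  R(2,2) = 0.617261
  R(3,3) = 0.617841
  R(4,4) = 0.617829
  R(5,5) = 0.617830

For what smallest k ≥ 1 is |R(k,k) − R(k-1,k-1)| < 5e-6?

|R(1,1) − R(0,0)| = 0.149913 ≥ 5e-6
|R(2,2) − R(1,1)| = 0.011239 ≥ 5e-6
|R(3,3) − R(2,2)| = 0.000580 ≥ 5e-6
|R(4,4) − R(3,3)| = 0.000012 ≥ 5e-6
|R(5,5) − R(4,4)| = 0.000001 < 5e-6

k = 5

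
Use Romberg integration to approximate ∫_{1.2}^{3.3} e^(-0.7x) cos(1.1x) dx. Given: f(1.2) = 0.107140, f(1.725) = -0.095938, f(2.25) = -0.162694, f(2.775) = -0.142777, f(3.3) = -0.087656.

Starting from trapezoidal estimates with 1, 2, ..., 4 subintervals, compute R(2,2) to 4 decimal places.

-0.2206

R(0,0) (trapezoid, 1 panel, h=2.1000): 0.020458
R(1,0) (trapezoid, 2 panels, h=1.0500): -0.160600
R(2,0) (trapezoid, 4 panels, h=0.5250): -0.205625
R(1,1) = -0.160600 + (-0.160600 − 0.020458)/3 = -0.220953
R(2,1) = -0.205625 + (-0.205625 − (-0.160600))/3 = -0.220633
R(2,2) = -0.220633 + (-0.220633 − (-0.220953))/15 = -0.220612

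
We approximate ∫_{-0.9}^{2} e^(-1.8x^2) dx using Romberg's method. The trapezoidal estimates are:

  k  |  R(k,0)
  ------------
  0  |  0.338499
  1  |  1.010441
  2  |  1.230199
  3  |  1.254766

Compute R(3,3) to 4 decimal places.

Richardson extrapolation on the trapezoidal column (denominator 4−1=3):
R(1,1) = (4·1.010441 − 0.338499) / 3 = 1.234422
R(2,1) = 1.230199 + (1.230199 − 1.010441)/3 = 1.303452
R(3,1) = (4·1.254766 − 1.230199) / 3 = 1.262955
R(2,2) = (16·1.303452 − 1.234422) / 15 = 1.308054
R(3,2) = (16·1.262955 − 1.303452) / 15 = 1.260255
R(3,3) = (64·1.260255 − 1.308054) / 63 = 1.259496

1.2595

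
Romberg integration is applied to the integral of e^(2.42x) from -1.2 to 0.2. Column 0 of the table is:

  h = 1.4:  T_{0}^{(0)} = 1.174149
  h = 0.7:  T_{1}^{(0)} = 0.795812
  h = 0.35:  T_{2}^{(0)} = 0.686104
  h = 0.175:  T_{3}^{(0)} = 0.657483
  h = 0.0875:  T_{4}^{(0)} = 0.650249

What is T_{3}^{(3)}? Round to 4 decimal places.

0.6478

T_{1}^{(1)} = 0.795812 + (0.795812 − 1.174149)/3 = 0.669700
T_{2}^{(1)} = (4·0.686104 − 0.795812) / 3 = 0.649535
T_{3}^{(1)} = 0.657483 + (0.657483 − 0.686104)/3 = 0.647943
T_{2}^{(2)} = 0.649535 + (0.649535 − 0.669700)/15 = 0.648191
T_{3}^{(2)} = (16·0.647943 − 0.649535) / 15 = 0.647837
T_{3}^{(3)} = 0.647837 + (0.647837 − 0.648191)/63 = 0.647831
(Column j=1 coincides with Simpson's rule on the same nodes.)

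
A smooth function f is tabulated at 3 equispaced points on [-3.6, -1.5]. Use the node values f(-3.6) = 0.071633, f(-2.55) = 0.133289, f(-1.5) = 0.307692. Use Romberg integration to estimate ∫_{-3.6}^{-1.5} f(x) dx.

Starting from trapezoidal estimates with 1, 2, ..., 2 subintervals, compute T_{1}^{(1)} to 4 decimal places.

T_{0}^{(0)} (trapezoid, 1 panel, h=2.1000): 0.398291
T_{1}^{(0)} (trapezoid, 2 panels, h=1.0500): 0.339099
T_{1}^{(1)} = 0.339099 + (0.339099 − 0.398291)/3 = 0.319368

0.3194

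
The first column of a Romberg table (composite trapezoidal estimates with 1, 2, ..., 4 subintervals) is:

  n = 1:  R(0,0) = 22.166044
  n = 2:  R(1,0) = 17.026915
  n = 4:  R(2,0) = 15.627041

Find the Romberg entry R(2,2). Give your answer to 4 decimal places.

Richardson extrapolation on the trapezoidal column (denominator 4−1=3):
R(1,1) = 17.026915 + (17.026915 − 22.166044)/3 = 15.313872
R(2,1) = (4·15.627041 − 17.026915) / 3 = 15.160416
R(2,2) = (16·15.160416 − 15.313872) / 15 = 15.150186

15.1502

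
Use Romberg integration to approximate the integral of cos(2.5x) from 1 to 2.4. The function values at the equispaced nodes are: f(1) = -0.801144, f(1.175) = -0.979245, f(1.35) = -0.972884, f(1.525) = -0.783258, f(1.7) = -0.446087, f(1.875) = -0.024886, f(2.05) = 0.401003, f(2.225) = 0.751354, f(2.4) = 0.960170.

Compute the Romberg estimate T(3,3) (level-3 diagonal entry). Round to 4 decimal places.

T(0,0) (trapezoid, 1 panel, h=1.4000): 0.111318
T(1,0) (trapezoid, 2 panels, h=0.7000): -0.256602
T(2,0) (trapezoid, 4 panels, h=0.3500): -0.328459
T(3,0) (trapezoid, 8 panels, h=0.1750): -0.345536
T(1,1) = -0.256602 + (-0.256602 − 0.111318)/3 = -0.379242
T(2,1) = -0.328459 + (-0.328459 − (-0.256602))/3 = -0.352411
T(3,1) = -0.345536 + (-0.345536 − (-0.328459))/3 = -0.351228
T(2,2) = -0.352411 + (-0.352411 − (-0.379242))/15 = -0.350622
T(3,2) = -0.351228 + (-0.351228 − (-0.352411))/15 = -0.351149
T(3,3) = -0.351149 + (-0.351149 − (-0.350622))/63 = -0.351157

-0.3512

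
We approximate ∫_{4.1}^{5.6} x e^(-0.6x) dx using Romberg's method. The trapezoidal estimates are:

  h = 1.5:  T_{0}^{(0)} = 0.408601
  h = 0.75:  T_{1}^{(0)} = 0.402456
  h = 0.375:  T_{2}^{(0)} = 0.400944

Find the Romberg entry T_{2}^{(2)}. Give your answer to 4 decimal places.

Richardson extrapolation on the trapezoidal column (denominator 4−1=3):
T_{1}^{(1)} = (4·0.402456 − 0.408601) / 3 = 0.400408
T_{2}^{(1)} = (4·0.400944 − 0.402456) / 3 = 0.400440
T_{2}^{(2)} = 0.400440 + (0.400440 − 0.400408)/15 = 0.400442

0.4004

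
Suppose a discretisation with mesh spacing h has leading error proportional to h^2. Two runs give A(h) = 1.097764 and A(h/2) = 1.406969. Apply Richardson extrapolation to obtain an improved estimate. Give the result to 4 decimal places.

The leading error scales as h^2; refining by a factor of 2 reduces it by 2^2 = 4.
Extrapolated value = (4·A(h/2) − A(h)) / (4 − 1)
= (4·1.406969 − 1.097764) / 3
= 4.530112 / 3 = 1.510037

1.5100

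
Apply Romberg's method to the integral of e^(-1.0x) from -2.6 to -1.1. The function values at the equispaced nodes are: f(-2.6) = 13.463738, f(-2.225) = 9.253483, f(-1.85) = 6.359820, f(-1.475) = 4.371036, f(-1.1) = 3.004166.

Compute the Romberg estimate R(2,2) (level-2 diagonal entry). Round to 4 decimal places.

10.4596

R(0,0) (trapezoid, 1 panel, h=1.5000): 12.350928
R(1,0) (trapezoid, 2 panels, h=0.7500): 10.945329
R(2,0) (trapezoid, 4 panels, h=0.3750): 10.581859
R(1,1) = 10.945329 + (10.945329 − 12.350928)/3 = 10.476796
R(2,1) = 10.581859 + (10.581859 − 10.945329)/3 = 10.460702
R(2,2) = 10.460702 + (10.460702 − 10.476796)/15 = 10.459629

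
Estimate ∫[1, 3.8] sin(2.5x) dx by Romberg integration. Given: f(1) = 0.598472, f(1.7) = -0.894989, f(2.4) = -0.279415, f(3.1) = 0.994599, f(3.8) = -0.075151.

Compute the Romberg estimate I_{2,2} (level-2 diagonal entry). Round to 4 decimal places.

0.1088

I_{0,0} (trapezoid, 1 panel, h=2.8000): 0.732649
I_{1,0} (trapezoid, 2 panels, h=1.4000): -0.024856
I_{2,0} (trapezoid, 4 panels, h=0.7000): 0.057299
I_{1,1} = -0.024856 + (-0.024856 − 0.732649)/3 = -0.277358
I_{2,1} = 0.057299 + (0.057299 − (-0.024856))/3 = 0.084684
I_{2,2} = 0.084684 + (0.084684 − (-0.277358))/15 = 0.108820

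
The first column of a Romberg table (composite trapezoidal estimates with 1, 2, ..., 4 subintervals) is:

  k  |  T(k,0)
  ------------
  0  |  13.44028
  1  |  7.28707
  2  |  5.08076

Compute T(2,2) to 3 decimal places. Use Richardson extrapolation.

T(1,1) = 7.28707 + (7.28707 − 13.44028)/3 = 5.23600
T(2,1) = (4·5.08076 − 7.28707) / 3 = 4.34532
T(2,2) = 4.34532 + (4.34532 − 5.23600)/15 = 4.28594

4.286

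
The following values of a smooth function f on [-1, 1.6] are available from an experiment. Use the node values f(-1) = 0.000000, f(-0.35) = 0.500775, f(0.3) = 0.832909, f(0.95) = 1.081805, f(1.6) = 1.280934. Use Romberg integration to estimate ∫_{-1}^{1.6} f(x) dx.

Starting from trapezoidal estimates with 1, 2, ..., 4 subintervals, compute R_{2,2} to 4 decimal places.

R_{0,0} (trapezoid, 1 panel, h=2.6000): 1.665214
R_{1,0} (trapezoid, 2 panels, h=1.3000): 1.915389
R_{2,0} (trapezoid, 4 panels, h=0.6500): 1.986371
R_{1,1} = 1.915389 + (1.915389 − 1.665214)/3 = 1.998781
R_{2,1} = 1.986371 + (1.986371 − 1.915389)/3 = 2.010032
R_{2,2} = 2.010032 + (2.010032 − 1.998781)/15 = 2.010782

2.0108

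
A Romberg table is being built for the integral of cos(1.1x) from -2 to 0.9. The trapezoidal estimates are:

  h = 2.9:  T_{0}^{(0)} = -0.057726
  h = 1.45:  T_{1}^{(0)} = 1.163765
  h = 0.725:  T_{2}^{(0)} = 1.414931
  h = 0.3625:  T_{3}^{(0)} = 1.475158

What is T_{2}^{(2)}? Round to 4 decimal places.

1.4938

Richardson extrapolation on the trapezoidal column (denominator 4−1=3):
T_{1}^{(1)} = 1.163765 + (1.163765 − (-0.057726))/3 = 1.570929
T_{2}^{(1)} = 1.414931 + (1.414931 − 1.163765)/3 = 1.498653
T_{2}^{(2)} = (16·1.498653 − 1.570929) / 15 = 1.493835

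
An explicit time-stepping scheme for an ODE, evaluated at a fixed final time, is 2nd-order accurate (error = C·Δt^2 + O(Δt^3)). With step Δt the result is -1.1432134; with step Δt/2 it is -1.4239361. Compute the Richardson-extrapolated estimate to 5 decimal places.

-1.51751

Extrapolated value = (4·A(Δt/2) − A(Δt)) / (4 − 1)
= (4·(-1.4239361) − (-1.1432134)) / 3
= -4.5525310 / 3 = -1.5175103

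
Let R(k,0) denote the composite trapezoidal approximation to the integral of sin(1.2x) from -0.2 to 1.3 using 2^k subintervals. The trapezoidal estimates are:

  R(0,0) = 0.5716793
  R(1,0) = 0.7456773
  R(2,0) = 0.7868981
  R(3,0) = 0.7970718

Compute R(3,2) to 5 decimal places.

R(2,1) = 0.7868981 + (0.7868981 − 0.7456773)/3 = 0.8006384
R(3,1) = 0.7970718 + (0.7970718 − 0.7868981)/3 = 0.8004630
R(3,2) = 0.8004630 + (0.8004630 − 0.8006384)/15 = 0.8004513
(Column j=1 coincides with Simpson's rule on the same nodes.)

0.80045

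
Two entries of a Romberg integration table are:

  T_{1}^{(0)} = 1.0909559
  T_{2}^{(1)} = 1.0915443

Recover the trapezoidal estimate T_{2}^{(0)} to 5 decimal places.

1.09140

From T_{2}^{(1)} = (4·T_{2}^{(0)} − T_{1}^{(0)})/3, solve for T_{2}^{(0)}:
4·T_{2}^{(0)} = 3·1.0915443 + 1.0909559 = 4.3655888
T_{2}^{(0)} = 1.0913972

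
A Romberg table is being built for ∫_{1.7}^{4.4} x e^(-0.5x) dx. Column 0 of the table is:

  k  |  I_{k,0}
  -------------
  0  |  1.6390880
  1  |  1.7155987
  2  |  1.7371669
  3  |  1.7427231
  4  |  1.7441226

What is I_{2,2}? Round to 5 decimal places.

Richardson extrapolation on the trapezoidal column (denominator 4−1=3):
I_{1,1} = 1.7155987 + (1.7155987 − 1.6390880)/3 = 1.7411023
I_{2,1} = (4·1.7371669 − 1.7155987) / 3 = 1.7443563
I_{2,2} = (16·1.7443563 − 1.7411023) / 15 = 1.7445732

1.74457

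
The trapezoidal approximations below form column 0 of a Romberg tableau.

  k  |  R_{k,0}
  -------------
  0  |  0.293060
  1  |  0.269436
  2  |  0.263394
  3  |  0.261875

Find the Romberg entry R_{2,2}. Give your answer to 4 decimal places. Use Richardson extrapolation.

0.2614

Richardson extrapolation on the trapezoidal column (denominator 4−1=3):
R_{1,1} = (4·0.269436 − 0.293060) / 3 = 0.261561
R_{2,1} = (4·0.263394 − 0.269436) / 3 = 0.261380
R_{2,2} = (16·0.261380 − 0.261561) / 15 = 0.261368
(Column j=1 coincides with Simpson's rule on the same nodes.)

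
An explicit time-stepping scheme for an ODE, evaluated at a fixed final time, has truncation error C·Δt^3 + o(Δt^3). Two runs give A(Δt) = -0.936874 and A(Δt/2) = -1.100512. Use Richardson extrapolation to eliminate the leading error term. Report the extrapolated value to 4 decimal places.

-1.1239

The leading error scales as Δt^3; refining by a factor of 2 reduces it by 2^3 = 8.
Extrapolated value = (8·A(Δt/2) − A(Δt)) / (8 − 1)
= (8·(-1.100512) − (-0.936874)) / 7
= -7.867222 / 7 = -1.123889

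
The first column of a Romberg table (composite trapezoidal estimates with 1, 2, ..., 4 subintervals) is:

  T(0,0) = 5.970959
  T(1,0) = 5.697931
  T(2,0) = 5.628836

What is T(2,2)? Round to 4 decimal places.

5.6057

Richardson extrapolation on the trapezoidal column (denominator 4−1=3):
T(1,1) = (4·5.697931 − 5.970959) / 3 = 5.606922
T(2,1) = (4·5.628836 − 5.697931) / 3 = 5.605804
T(2,2) = (16·5.605804 − 5.606922) / 15 = 5.605729
(Column j=1 coincides with Simpson's rule on the same nodes.)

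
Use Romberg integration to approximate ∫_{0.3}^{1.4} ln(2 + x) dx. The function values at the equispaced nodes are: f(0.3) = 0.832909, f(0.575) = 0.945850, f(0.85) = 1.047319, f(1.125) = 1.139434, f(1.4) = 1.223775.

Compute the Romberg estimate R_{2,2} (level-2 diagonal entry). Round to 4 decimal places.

1.1451

R_{0,0} (trapezoid, 1 panel, h=1.1000): 1.131176
R_{1,0} (trapezoid, 2 panels, h=0.5500): 1.141614
R_{2,0} (trapezoid, 4 panels, h=0.2750): 1.144260
R_{1,1} = 1.141614 + (1.141614 − 1.131176)/3 = 1.145093
R_{2,1} = 1.144260 + (1.144260 − 1.141614)/3 = 1.145142
R_{2,2} = 1.145142 + (1.145142 − 1.145093)/15 = 1.145145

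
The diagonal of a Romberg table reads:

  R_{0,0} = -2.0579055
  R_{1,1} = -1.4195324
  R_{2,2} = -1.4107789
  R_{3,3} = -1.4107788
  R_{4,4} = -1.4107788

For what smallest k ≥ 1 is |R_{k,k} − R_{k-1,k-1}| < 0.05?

|R_{1,1} − R_{0,0}| = 0.6383731 ≥ 0.05
|R_{2,2} − R_{1,1}| = 0.0087535 < 0.05

k = 2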